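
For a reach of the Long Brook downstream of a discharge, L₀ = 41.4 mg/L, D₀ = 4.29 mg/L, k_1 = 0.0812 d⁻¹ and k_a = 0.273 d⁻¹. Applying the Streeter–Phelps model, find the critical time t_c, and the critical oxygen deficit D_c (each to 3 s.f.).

t_c ≈ 4.86 d; D_c ≈ 8.30 mg/L

At the critical point dD/dt = 0, so k_1 L₀ e^(−k_1 t) = k_a D. Substituting D(t) from the Streeter–Phelps equation and solving for t gives
t_c = ln[(k_a/k_1)(1 − D₀(k_a−k_1)/(k_1 L₀))] / (k_a−k_1).
Here k_a−k_1 = 0.1918 d⁻¹ and 1 − D₀(k_a−k_1)/(k_1 L₀) = 1 − 4.29×0.1918/(0.0812×41.4) = 0.7552, so
t_c = ln(3.362 × 0.7552) / 0.1918 = 0.9318 / 0.1918 = 4.858 d.
L(t_c) = L₀ e^(−k_1 t_c) = 41.4 × 0.6740 = 27.90 mg/L, and at the critical point k_a D_c = k_1 L, so D_c = (0.0812/0.273) × 27.90 = 8.300 mg/L.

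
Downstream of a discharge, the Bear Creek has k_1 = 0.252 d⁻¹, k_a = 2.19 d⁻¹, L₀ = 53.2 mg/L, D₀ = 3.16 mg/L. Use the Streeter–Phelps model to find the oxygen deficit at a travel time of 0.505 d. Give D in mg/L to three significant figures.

D ≈ 4.85 mg/L

k_1 L₀/(k_a−k_1) = 0.252×53.2/(2.19−0.252) = 13.41/1.938 = 6.918 mg/L.
e^(−k_1 t) = e^(−0.252×0.5050) = 0.8805; e^(−k_a t) = e^(−2.19×0.5050) = 0.3309.
D = 6.918 × (0.8805 − 0.3309) + 3.16 × 0.3309 = 3.802 + 1.046 = 4.848 mg/L.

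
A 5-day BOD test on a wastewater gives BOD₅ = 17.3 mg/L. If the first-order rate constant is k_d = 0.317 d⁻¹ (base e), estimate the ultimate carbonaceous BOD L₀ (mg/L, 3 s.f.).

L₀ ≈ 21.8 mg/L

BOD₅ = L₀(1 − e^(−5k_d)) ⇒ L₀ = BOD₅ / (1 − e^(−5×0.317))
= 17.3 / (1 − 0.2049) = 17.3 / 0.7951 = 21.76 mg/L.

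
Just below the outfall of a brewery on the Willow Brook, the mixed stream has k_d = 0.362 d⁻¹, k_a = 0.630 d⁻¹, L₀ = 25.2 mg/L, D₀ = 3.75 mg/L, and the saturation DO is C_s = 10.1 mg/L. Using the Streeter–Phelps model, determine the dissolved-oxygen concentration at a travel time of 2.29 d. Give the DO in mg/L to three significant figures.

DO ≈ 2.40 mg/L

k_d L₀/(k_a−k_d) = 0.362×25.2/(0.630−0.362) = 9.122/0.2680 = 34.04 mg/L.
e^(−k_d t) = e^(−0.362×2.290) = 0.4365; e^(−k_a t) = e^(−0.630×2.290) = 0.2363.
D = 34.04 × (0.4365 − 0.2363) + 3.75 × 0.2363 = 6.815 + 0.8861 = 7.701 mg/L.
DO = C_s − D = 10.1 − 7.701 = 2.399 mg/L.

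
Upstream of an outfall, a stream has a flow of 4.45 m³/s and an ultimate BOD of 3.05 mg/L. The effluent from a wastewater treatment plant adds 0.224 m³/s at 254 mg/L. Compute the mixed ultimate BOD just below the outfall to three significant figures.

15.1 mg/L

Flow-weighted mixing: C = (Q_r C_r + Q_w C_w)/(Q_r + Q_w)
= (4.45×3.05 + 0.224×254)/(4.45 + 0.224) = 70.47/4.674 = 15.08 mg/L.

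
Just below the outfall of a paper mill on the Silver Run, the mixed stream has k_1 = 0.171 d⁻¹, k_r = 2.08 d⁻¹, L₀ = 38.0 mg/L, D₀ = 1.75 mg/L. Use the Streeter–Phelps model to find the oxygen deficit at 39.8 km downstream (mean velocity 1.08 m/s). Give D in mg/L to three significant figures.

D ≈ 2.48 mg/L

Travel time t = x/v = 39.8 km / (1.08 m/s) = 39800 m / 1.08 m/s = 36850 s = 0.4265 d.
k_1 L₀/(k_r−k_1) = 0.171×38.0/(2.08−0.171) = 6.498/1.909 = 3.404 mg/L.
e^(−k_1 t) = e^(−0.171×0.4265) = 0.9297; e^(−k_r t) = e^(−2.08×0.4265) = 0.4118.
D = 3.404 × (0.9297 − 0.4118) + 1.75 × 0.4118 = 1.763 + 0.7207 = 2.483 mg/L.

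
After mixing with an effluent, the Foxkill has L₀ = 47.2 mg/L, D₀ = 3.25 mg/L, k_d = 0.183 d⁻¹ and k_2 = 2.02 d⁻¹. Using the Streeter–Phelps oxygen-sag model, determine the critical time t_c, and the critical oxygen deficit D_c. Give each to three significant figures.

At the critical point dD/dt = 0, so k_d L₀ e^(−k_d t) = k_2 D. Substituting D(t) from the Streeter–Phelps equation and solving for t gives
t_c = ln[(k_2/k_d)(1 − D₀(k_2−k_d)/(k_d L₀))] / (k_2−k_d).
Here k_2−k_d = 1.837 d⁻¹ and 1 − D₀(k_2−k_d)/(k_d L₀) = 1 − 3.25×1.837/(0.183×47.2) = 0.3088, so
t_c = ln(11.04 × 0.3088) / 1.837 = 1.226 / 1.837 = 0.6676 d.
L(t_c) = L₀ e^(−k_d t_c) = 47.2 × 0.8850 = 41.77 mg/L, and at the critical point k_2 D_c = k_d L, so D_c = (0.183/2.02) × 41.77 = 3.784 mg/L.

t_c ≈ 0.668 d; D_c ≈ 3.78 mg/L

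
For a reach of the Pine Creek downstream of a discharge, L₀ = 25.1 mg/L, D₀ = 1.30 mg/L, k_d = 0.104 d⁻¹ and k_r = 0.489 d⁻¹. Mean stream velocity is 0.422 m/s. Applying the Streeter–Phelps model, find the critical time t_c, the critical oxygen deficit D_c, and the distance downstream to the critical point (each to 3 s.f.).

t_c ≈ 3.47 d; D_c ≈ 3.72 mg/L; x_c ≈ 126 km

With k_r/k_d = 4.702 and 1 − D₀(k_r−k_d)/(k_d L₀) = 0.8083,
t_c = ln(4.702 × 0.8083) / (0.489 − 0.104) = ln(3.800) / 0.3850 = 1.335/0.3850 = 3.468 d.
L(t_c) = L₀ e^(−k_d t_c) = 25.1 × 0.6972 = 17.50 mg/L, and at the critical point k_r D_c = k_d L, so D_c = (0.104/0.489) × 17.50 = 3.722 mg/L.
x_c = v t_c = 0.422 m/s × 3.468 d × 86400 s/d = 126400 m ≈ 126 km.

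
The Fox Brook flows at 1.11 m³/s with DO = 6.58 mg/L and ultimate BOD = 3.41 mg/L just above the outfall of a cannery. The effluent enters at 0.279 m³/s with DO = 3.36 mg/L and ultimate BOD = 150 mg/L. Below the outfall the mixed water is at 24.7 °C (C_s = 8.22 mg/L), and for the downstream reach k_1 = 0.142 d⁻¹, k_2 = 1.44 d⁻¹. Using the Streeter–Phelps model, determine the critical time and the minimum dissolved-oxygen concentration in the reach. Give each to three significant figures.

t_c ≈ 1.01 d; minimum DO ≈ 5.41 mg/L

Mixed DO = (1.11×6.58 + 0.279×3.36)/(1.11+0.279) = 8.241/1.389 = 5.933 mg/L.
Mixed L₀ = (1.11×3.41 + 0.279×150)/(1.389) = 45.64/1.389 = 32.85 mg/L.
Initial deficit D₀ = C_s − DO₀ = 8.22 − 5.933 = 2.287 mg/L.
t_c = (1/1.298) ln[(1.44/0.142)(1 − 2.287×1.298/(0.142×32.85))] = 0.7704 × ln(3.689) = 1.006 d.
D_c = (0.142/1.44) × 32.85 × e^(−0.142×1.006) = 0.09861 × 32.85 × 0.8669 = 2.809 mg/L.
Minimum DO = 8.22 − 2.809 = 5.411 mg/L.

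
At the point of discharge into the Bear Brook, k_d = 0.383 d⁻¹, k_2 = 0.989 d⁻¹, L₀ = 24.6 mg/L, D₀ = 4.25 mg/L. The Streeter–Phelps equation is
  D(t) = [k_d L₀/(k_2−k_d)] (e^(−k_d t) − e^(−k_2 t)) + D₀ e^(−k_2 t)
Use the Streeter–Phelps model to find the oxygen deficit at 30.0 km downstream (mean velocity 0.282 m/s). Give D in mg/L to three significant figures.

Travel time t = x/v = 30.0 km / (0.282 m/s) = 30000 m / 0.282 m/s = 106400 s = 1.231 d.
k_d L₀/(k_2−k_d) = 0.383×24.6/(0.989−0.383) = 9.422/0.6060 = 15.55 mg/L.
e^(−k_d t) = e^(−0.383×1.231) = 0.6240; e^(−k_2 t) = e^(−0.989×1.231) = 0.2959.
D = 15.55 × (0.6240 − 0.2959) + 4.25 × 0.2959 = 5.101 + 1.258 = 6.359 mg/L.

D ≈ 6.36 mg/L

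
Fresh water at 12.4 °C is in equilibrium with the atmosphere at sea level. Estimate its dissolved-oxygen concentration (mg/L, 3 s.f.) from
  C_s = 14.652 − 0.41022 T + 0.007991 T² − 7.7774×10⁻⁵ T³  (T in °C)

C_s = 14.652 − 0.41022×12.4 + 0.007991×12.4² − 7.7774×10⁻⁵×12.4³ = 10.65 mg/L.

C_s ≈ 10.6 mg/L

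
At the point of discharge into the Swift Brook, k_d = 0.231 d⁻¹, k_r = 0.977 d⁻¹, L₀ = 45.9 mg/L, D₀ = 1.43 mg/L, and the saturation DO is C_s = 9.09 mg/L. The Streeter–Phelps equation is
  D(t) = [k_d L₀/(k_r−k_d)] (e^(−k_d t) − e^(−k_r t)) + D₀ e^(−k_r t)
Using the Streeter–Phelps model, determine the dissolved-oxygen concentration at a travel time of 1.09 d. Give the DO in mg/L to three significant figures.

DO ≈ 2.45 mg/L

k_d L₀/(k_r−k_d) = 0.231×45.9/(0.977−0.231) = 10.60/0.7460 = 14.21 mg/L.
e^(−k_d t) = e^(−0.231×1.090) = 0.7774; e^(−k_r t) = e^(−0.977×1.090) = 0.3448.
D = 14.21 × (0.7774 − 0.3448) + 1.43 × 0.3448 = 6.149 + 0.4930 = 6.642 mg/L.
DO = C_s − D = 9.09 − 6.642 = 2.448 mg/L.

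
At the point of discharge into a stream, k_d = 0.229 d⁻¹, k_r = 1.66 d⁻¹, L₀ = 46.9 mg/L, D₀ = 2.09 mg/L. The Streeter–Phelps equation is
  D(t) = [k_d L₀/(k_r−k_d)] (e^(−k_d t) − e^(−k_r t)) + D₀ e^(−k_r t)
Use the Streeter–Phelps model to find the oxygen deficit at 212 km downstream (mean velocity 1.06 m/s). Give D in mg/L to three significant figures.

Travel time t = x/v = 212 km / (1.06 m/s) = 212000 m / 1.06 m/s = 200000 s = 2.315 d.
k_d L₀/(k_r−k_d) = 0.229×46.9/(1.66−0.229) = 10.74/1.431 = 7.505 mg/L.
e^(−k_d t) = e^(−0.229×2.315) = 0.5886; e^(−k_r t) = e^(−1.66×2.315) = 0.02144.
D = 7.505 × (0.5886 − 0.02144) + 2.09 × 0.02144 = 4.256 + 0.04481 = 4.301 mg/L.

D ≈ 4.30 mg/L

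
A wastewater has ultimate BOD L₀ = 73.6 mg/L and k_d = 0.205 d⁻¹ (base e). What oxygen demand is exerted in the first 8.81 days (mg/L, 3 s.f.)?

y ≈ 61.5 mg/L

y_t = L₀(1 − e^(−k_d t)) = 73.6 × (1 − e^(−0.205×8.81))
= 73.6 × (1 − 0.1643) = 73.6 × 0.8357 = 61.51 mg/L.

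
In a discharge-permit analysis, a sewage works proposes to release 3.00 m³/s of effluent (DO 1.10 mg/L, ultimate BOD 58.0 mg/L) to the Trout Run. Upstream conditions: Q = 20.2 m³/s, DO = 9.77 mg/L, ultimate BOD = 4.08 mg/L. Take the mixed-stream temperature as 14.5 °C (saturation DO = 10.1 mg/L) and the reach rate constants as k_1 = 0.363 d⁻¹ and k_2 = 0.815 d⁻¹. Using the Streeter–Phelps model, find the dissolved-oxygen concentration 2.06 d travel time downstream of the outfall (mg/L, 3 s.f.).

Mixed DO = (20.2×9.77 + 3.00×1.10)/(20.2+3.00) = 200.7/23.20 = 8.649 mg/L.
Mixed L₀ = (20.2×4.08 + 3.00×58.0)/(23.20) = 256.4/23.20 = 11.05 mg/L.
Initial deficit D₀ = C_s − DO₀ = 10.1 − 8.649 = 1.451 mg/L.
D(2.06) = [0.363×11.05/(0.815−0.363)](e^(−0.363×2.06) − e^(−0.815×2.06)) + 1.451 e^(−0.815×2.06)
= 8.876 × (0.4734 − 0.1866) + 1.451 × 0.1866 = 2.817 mg/L.
DO = 10.1 − 2.817 = 7.283 mg/L.

DO ≈ 7.28 mg/L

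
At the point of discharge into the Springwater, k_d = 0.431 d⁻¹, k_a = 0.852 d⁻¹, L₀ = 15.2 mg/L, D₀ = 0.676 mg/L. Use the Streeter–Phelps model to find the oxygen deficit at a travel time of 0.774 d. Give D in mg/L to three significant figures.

D ≈ 3.45 mg/L

k_d L₀/(k_a−k_d) = 0.431×15.2/(0.852−0.431) = 6.551/0.4210 = 15.56 mg/L.
e^(−k_d t) = e^(−0.431×0.7740) = 0.7163; e^(−k_a t) = e^(−0.852×0.7740) = 0.5171.
D = 15.56 × (0.7163 − 0.5171) + 0.676 × 0.5171 = 3.100 + 0.3496 = 3.449 mg/L.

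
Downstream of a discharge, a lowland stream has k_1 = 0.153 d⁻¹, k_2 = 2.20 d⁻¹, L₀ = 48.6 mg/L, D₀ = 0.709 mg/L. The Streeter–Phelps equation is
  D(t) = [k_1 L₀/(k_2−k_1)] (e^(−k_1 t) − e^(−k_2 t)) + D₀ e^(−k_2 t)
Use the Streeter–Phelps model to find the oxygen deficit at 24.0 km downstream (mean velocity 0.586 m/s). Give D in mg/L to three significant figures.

D ≈ 2.35 mg/L

Travel time t = x/v = 24.0 km / (0.586 m/s) = 24000 m / 0.586 m/s = 40960 s = 0.4740 d.
k_1 L₀/(k_2−k_1) = 0.153×48.6/(2.20−0.153) = 7.436/2.047 = 3.633 mg/L.
e^(−k_1 t) = e^(−0.153×0.4740) = 0.9300; e^(−k_2 t) = e^(−2.20×0.4740) = 0.3524.
D = 3.633 × (0.9300 − 0.3524) + 0.709 × 0.3524 = 2.098 + 0.2499 = 2.348 mg/L.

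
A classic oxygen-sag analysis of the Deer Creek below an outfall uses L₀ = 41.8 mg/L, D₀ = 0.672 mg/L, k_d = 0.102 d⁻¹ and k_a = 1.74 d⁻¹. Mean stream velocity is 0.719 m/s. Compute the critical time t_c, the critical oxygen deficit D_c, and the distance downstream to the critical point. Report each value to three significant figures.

With k_a/k_d = 17.06 and 1 − D₀(k_a−k_d)/(k_d L₀) = 0.7418,
t_c = ln(17.06 × 0.7418) / (1.74 − 0.102) = ln(12.65) / 1.638 = 2.538/1.638 = 1.549 d.
D_c = (k_d/k_a) L₀ e^(−k_d t_c) = (0.102/1.74) × 41.8 × e^(−0.102×1.549) = 0.05862 × 41.8 × 0.8538 = 2.092 mg/L.
x_c = v t_c = 0.719 m/s × 1.549 d × 86400 s/d = 96260 m ≈ 96.3 km.

t_c ≈ 1.55 d; D_c ≈ 2.09 mg/L; x_c ≈ 96.3 km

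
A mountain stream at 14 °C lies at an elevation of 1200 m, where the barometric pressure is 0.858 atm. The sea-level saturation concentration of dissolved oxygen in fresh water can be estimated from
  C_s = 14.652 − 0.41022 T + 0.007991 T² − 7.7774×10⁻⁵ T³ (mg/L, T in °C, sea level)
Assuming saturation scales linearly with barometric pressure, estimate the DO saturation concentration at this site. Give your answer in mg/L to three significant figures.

C_s ≈ 8.80 mg/L

At sea level: C_s = 14.652 − 0.41022×14 + 0.007991×14² − 7.7774×10⁻⁵×14³ = 10.26 mg/L.
Pressure correction: C_s' = 10.26 × 0.858 = 8.805 mg/L.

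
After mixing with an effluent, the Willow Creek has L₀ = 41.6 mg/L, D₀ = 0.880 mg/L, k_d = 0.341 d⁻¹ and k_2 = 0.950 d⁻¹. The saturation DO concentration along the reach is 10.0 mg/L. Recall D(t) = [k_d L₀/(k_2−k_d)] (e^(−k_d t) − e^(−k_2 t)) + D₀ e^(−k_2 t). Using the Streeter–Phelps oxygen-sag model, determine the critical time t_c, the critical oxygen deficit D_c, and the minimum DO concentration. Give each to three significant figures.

t_c ≈ 1.62 d; D_c ≈ 8.60 mg/L; min DO ≈ 1.40 mg/L

With k_2/k_d = 2.786 and 1 − D₀(k_2−k_d)/(k_d L₀) = 0.9622,
t_c = ln(2.786 × 0.9622) / (0.950 − 0.341) = ln(2.681) / 0.6090 = 0.9861/0.6090 = 1.619 d.
L(t_c) = L₀ e^(−k_d t_c) = 41.6 × 0.5757 = 23.95 mg/L, and at the critical point k_2 D_c = k_d L, so D_c = (0.341/0.950) × 23.95 = 8.597 mg/L.
Minimum DO = C_s − D_c = 10.0 − 8.597 = 1.403 mg/L.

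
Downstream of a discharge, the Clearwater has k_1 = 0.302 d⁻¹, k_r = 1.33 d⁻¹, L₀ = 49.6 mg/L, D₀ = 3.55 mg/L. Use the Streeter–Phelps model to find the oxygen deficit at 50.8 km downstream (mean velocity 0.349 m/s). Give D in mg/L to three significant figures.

D ≈ 7.59 mg/L

Travel time t = x/v = 50.8 km / (0.349 m/s) = 50800 m / 0.349 m/s = 145600 s = 1.685 d.
k_1 L₀/(k_r−k_1) = 0.302×49.6/(1.33−0.302) = 14.98/1.028 = 14.57 mg/L.
e^(−k_1 t) = e^(−0.302×1.685) = 0.6012; e^(−k_r t) = e^(−1.33×1.685) = 0.1064.
D = 14.57 × (0.6012 − 0.1064) + 3.55 × 0.1064 = 7.210 + 0.3777 = 7.588 mg/L.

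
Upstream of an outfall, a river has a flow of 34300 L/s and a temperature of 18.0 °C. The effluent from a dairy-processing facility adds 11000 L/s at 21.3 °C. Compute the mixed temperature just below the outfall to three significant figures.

Flow-weighted mixing: C = (Q_r C_r + Q_w C_w)/(Q_r + Q_w)
= (34300×18.0 + 11000×21.3)/(34300 + 11000) = 851700/45300 = 18.80 °C.

18.8 °C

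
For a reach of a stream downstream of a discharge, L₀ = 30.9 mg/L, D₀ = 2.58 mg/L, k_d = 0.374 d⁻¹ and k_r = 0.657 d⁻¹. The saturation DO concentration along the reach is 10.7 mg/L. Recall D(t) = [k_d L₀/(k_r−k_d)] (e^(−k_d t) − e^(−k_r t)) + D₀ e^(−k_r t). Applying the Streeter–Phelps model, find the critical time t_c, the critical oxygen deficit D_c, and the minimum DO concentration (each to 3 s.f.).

t_c ≈ 1.76 d; D_c ≈ 9.11 mg/L; min DO ≈ 1.59 mg/L

With k_r/k_d = 1.757 and 1 − D₀(k_r−k_d)/(k_d L₀) = 0.9368,
t_c = ln(1.757 × 0.9368) / (0.657 − 0.374) = ln(1.646) / 0.2830 = 0.4982/0.2830 = 1.760 d.
D_c = (k_d/k_r) L₀ e^(−k_d t_c) = (0.374/0.657) × 30.9 × e^(−0.374×1.760) = 0.5693 × 30.9 × 0.5177 = 9.106 mg/L.
Minimum DO = C_s − D_c = 10.7 − 9.106 = 1.594 mg/L.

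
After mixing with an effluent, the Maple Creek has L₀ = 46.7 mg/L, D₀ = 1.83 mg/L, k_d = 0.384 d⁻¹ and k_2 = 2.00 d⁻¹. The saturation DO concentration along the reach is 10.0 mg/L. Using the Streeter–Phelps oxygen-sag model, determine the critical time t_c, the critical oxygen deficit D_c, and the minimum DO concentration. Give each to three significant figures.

t_c ≈ 0.910 d; D_c ≈ 6.32 mg/L; min DO ≈ 3.68 mg/L

At the critical point dD/dt = 0, so k_d L₀ e^(−k_d t) = k_2 D. Substituting D(t) from the Streeter–Phelps equation and solving for t gives
t_c = ln[(k_2/k_d)(1 − D₀(k_2−k_d)/(k_d L₀))] / (k_2−k_d).
Here k_2−k_d = 1.616 d⁻¹ and 1 − D₀(k_2−k_d)/(k_d L₀) = 1 − 1.83×1.616/(0.384×46.7) = 0.8351, so
t_c = ln(5.208 × 0.8351) / 1.616 = 1.470 / 1.616 = 0.9097 d.
L(t_c) = L₀ e^(−k_d t_c) = 46.7 × 0.7052 = 32.93 mg/L, and at the critical point k_2 D_c = k_d L, so D_c = (0.384/2.00) × 32.93 = 6.323 mg/L.
Minimum DO = C_s − D_c = 10.0 − 6.323 = 3.677 mg/L.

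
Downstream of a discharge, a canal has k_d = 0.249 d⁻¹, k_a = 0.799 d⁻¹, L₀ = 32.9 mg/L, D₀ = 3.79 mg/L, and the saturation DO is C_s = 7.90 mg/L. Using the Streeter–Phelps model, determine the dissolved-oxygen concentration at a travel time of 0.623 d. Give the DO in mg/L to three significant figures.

k_d L₀/(k_a−k_d) = 0.249×32.9/(0.799−0.249) = 8.192/0.5500 = 14.89 mg/L.
e^(−k_d t) = e^(−0.249×0.6230) = 0.8563; e^(−k_a t) = e^(−0.799×0.6230) = 0.6079.
D = 14.89 × (0.8563 − 0.6079) + 3.79 × 0.6079 = 3.700 + 2.304 = 6.004 mg/L.
DO = C_s − D = 7.90 − 6.004 = 1.896 mg/L.

DO ≈ 1.90 mg/L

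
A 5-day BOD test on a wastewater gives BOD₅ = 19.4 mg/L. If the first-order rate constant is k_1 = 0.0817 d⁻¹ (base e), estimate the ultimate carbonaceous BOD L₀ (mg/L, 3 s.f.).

L₀ ≈ 57.8 mg/L

BOD₅ = L₀(1 − e^(−5k_1)) ⇒ L₀ = BOD₅ / (1 − e^(−5×0.0817))
= 19.4 / (1 − 0.6646) = 19.4 / 0.3354 = 57.85 mg/L.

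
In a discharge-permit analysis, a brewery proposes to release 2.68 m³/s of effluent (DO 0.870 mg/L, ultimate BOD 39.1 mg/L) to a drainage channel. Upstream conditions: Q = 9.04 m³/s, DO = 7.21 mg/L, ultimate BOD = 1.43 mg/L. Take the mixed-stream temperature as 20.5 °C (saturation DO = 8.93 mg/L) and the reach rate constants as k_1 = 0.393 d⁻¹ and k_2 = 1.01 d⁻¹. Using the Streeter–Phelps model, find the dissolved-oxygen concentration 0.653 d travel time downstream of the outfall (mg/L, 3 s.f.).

Mixed DO = (9.04×7.21 + 2.68×0.870)/(9.04+2.68) = 67.51/11.72 = 5.760 mg/L.
Mixed L₀ = (9.04×1.43 + 2.68×39.1)/(11.72) = 117.7/11.72 = 10.04 mg/L.
Initial deficit D₀ = C_s − DO₀ = 8.93 − 5.760 = 3.170 mg/L.
D(0.653) = [0.393×10.04/(1.01−0.393)](e^(−0.393×0.653) − e^(−1.01×0.653)) + 3.170 e^(−1.01×0.653)
= 6.398 × (0.7737 − 0.5171) + 3.170 × 0.5171 = 3.280 mg/L.
DO = 8.93 − 3.280 = 5.650 mg/L.

DO ≈ 5.65 mg/L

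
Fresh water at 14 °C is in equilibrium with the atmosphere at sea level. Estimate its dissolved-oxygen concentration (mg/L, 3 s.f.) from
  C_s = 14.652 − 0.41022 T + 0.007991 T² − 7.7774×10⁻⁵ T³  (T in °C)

C_s ≈ 10.3 mg/L

C_s = 14.652 − 0.41022×14 + 0.007991×14² − 7.7774×10⁻⁵×14³ = 10.26 mg/L.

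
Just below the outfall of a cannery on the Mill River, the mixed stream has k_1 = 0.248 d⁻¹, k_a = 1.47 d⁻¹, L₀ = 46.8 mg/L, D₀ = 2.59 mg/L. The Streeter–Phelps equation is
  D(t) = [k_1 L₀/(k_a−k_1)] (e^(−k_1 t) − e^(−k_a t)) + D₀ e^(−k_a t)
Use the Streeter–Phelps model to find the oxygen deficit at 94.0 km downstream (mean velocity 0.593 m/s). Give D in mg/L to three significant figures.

Travel time t = x/v = 94.0 km / (0.593 m/s) = 94000 m / 0.593 m/s = 158500 s = 1.835 d.
k_1 L₀/(k_a−k_1) = 0.248×46.8/(1.47−0.248) = 11.61/1.222 = 9.498 mg/L.
e^(−k_1 t) = e^(−0.248×1.835) = 0.6344; e^(−k_a t) = e^(−1.47×1.835) = 0.06741.
D = 9.498 × (0.6344 − 0.06741) + 2.59 × 0.06741 = 5.386 + 0.1746 = 5.560 mg/L.

D ≈ 5.56 mg/L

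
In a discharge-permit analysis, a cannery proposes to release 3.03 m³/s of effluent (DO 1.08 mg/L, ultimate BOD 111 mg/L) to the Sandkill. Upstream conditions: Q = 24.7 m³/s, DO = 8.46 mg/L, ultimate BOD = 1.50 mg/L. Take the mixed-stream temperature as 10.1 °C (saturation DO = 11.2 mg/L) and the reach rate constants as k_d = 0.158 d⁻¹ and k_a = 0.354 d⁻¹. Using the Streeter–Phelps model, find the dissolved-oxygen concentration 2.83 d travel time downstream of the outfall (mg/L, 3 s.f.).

DO ≈ 6.94 mg/L

Mixed DO = (24.7×8.46 + 3.03×1.08)/(24.7+3.03) = 212.2/27.73 = 7.654 mg/L.
Mixed L₀ = (24.7×1.50 + 3.03×111)/(27.73) = 373.4/27.73 = 13.46 mg/L.
Initial deficit D₀ = C_s − DO₀ = 11.2 − 7.654 = 3.546 mg/L.
D(2.83) = [0.158×13.46/(0.354−0.158)](e^(−0.158×2.83) − e^(−0.354×2.83)) + 3.546 e^(−0.354×2.83)
= 10.85 × (0.6395 − 0.3672) + 3.546 × 0.3672 = 4.257 mg/L.
DO = 11.2 − 4.257 = 6.943 mg/L.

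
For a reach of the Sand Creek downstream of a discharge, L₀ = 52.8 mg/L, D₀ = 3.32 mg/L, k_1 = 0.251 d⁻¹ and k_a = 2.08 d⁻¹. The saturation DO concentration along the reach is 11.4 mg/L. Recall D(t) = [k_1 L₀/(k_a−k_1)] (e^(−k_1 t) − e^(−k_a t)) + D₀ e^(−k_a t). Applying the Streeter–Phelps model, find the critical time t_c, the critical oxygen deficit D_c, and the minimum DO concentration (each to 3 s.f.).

With k_a/k_1 = 8.287 and 1 − D₀(k_a−k_1)/(k_1 L₀) = 0.5418,
t_c = ln(8.287 × 0.5418) / (2.08 − 0.251) = ln(4.490) / 1.829 = 1.502/1.829 = 0.8211 d.
L(t_c) = L₀ e^(−k_1 t_c) = 52.8 × 0.8138 = 42.97 mg/L, and at the critical point k_a D_c = k_1 L, so D_c = (0.251/2.08) × 42.97 = 5.185 mg/L.
Minimum DO = C_s − D_c = 11.4 − 5.185 = 6.215 mg/L.

t_c ≈ 0.821 d; D_c ≈ 5.18 mg/L; min DO ≈ 6.22 mg/L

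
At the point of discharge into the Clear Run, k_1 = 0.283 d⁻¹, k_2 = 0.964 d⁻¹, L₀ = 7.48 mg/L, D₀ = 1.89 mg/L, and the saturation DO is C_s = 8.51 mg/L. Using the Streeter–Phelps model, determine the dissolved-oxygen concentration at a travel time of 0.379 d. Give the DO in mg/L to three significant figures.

k_1 L₀/(k_2−k_1) = 0.283×7.48/(0.964−0.283) = 2.117/0.6810 = 3.108 mg/L.
e^(−k_1 t) = e^(−0.283×0.3790) = 0.8983; e^(−k_2 t) = e^(−0.964×0.3790) = 0.6939.
D = 3.108 × (0.8983 − 0.6939) + 1.89 × 0.6939 = 0.6352 + 1.312 = 1.947 mg/L.
DO = C_s − D = 8.51 − 1.947 = 6.563 mg/L.

DO ≈ 6.56 mg/L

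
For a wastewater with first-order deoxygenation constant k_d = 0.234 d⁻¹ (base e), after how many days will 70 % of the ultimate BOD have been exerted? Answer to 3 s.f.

y/L₀ = 1 − e^(−k_d t) = 0.70 ⇒ e^(−k_d t) = 0.300
t = −ln(0.300) / 0.234 = 1.204 / 0.234 = 5.145 d.

t ≈ 5.15 d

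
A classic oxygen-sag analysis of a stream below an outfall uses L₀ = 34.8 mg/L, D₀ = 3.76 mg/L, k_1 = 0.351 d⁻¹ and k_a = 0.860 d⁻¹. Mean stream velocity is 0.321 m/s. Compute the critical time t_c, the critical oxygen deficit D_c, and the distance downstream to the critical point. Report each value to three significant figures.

With k_a/k_1 = 2.450 and 1 − D₀(k_a−k_1)/(k_1 L₀) = 0.8433,
t_c = ln(2.450 × 0.8433) / (0.860 − 0.351) = ln(2.066) / 0.5090 = 0.7257/0.5090 = 1.426 d.
D_c = (k_1/k_a) L₀ e^(−k_1 t_c) = (0.351/0.860) × 34.8 × e^(−0.351×1.426) = 0.4081 × 34.8 × 0.6063 = 8.611 mg/L.
x_c = v t_c = 0.321 m/s × 1.426 d × 86400 s/d = 39540 m ≈ 39.5 km.

t_c ≈ 1.43 d; D_c ≈ 8.61 mg/L; x_c ≈ 39.5 km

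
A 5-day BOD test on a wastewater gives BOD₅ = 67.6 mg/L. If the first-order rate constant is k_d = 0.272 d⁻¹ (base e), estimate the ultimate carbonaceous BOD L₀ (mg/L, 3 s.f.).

L₀ ≈ 90.9 mg/L

BOD₅ = L₀(1 − e^(−5k_d)) ⇒ L₀ = BOD₅ / (1 − e^(−5×0.272))
= 67.6 / (1 − 0.2567) = 67.6 / 0.7433 = 90.94 mg/L.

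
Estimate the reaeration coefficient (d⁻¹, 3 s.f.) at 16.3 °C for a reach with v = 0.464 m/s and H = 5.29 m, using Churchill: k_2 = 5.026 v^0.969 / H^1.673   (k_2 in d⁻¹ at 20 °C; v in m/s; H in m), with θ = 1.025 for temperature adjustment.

k_2 ≈ 0.134 d⁻¹

k_2(20) = 5.026 × 0.464^0.969 / 5.29^1.673 = 5.026 × 0.4752 / 16.23 = 0.1471 d⁻¹.
k_2(16.3) = 0.1471 × 1.025^(16.3−20) = 0.1471 × 0.9127 = 0.1343 d⁻¹.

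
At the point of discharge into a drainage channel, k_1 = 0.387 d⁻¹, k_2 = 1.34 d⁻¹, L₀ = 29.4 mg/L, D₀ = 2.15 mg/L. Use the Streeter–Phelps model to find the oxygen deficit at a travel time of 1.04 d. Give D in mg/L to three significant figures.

D ≈ 5.55 mg/L

k_1 L₀/(k_2−k_1) = 0.387×29.4/(1.34−0.387) = 11.38/0.9530 = 11.94 mg/L.
e^(−k_1 t) = e^(−0.387×1.040) = 0.6687; e^(−k_2 t) = e^(−1.34×1.040) = 0.2482.
D = 11.94 × (0.6687 − 0.2482) + 2.15 × 0.2482 = 5.020 + 0.5336 = 5.554 mg/L.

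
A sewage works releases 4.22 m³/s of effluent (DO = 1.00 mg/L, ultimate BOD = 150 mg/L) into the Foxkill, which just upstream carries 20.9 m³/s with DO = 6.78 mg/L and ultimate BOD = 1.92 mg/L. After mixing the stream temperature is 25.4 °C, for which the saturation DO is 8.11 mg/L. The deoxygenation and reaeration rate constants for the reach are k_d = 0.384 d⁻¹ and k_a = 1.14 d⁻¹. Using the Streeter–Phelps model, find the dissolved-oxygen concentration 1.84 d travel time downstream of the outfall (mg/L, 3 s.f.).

Mixed DO = (20.9×6.78 + 4.22×1.00)/(20.9+4.22) = 145.9/25.12 = 5.809 mg/L.
Mixed L₀ = (20.9×1.92 + 4.22×150)/(25.12) = 673.1/25.12 = 26.80 mg/L.
Initial deficit D₀ = C_s − DO₀ = 8.11 − 5.809 = 2.301 mg/L.
D(1.84) = [0.384×26.80/(1.14−0.384)](e^(−0.384×1.84) − e^(−1.14×1.84)) + 2.301 e^(−1.14×1.84)
= 13.61 × (0.4933 − 0.1228) + 2.301 × 0.1228 = 5.326 mg/L.
DO = 8.11 − 5.326 = 2.784 mg/L.

DO ≈ 2.78 mg/L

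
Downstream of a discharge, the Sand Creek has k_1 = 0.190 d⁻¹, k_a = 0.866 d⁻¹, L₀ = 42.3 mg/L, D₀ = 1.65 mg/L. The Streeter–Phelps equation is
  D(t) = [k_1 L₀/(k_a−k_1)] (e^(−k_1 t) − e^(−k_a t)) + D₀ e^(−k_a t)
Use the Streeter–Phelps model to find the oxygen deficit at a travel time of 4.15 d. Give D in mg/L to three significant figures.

D ≈ 5.12 mg/L

k_1 L₀/(k_a−k_1) = 0.190×42.3/(0.866−0.190) = 8.037/0.6760 = 11.89 mg/L.
e^(−k_1 t) = e^(−0.190×4.150) = 0.4545; e^(−k_a t) = e^(−0.866×4.150) = 0.02749.
D = 11.89 × (0.4545 − 0.02749) + 1.65 × 0.02749 = 5.077 + 0.04536 = 5.122 mg/L.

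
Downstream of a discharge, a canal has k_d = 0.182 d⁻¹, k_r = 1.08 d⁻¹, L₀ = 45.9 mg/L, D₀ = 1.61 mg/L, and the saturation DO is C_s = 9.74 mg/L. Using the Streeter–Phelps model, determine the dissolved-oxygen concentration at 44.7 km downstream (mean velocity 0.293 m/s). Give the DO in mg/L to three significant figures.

Travel time t = x/v = 44.7 km / (0.293 m/s) = 44700 m / 0.293 m/s = 152600 s = 1.766 d.
k_d L₀/(k_r−k_d) = 0.182×45.9/(1.08−0.182) = 8.354/0.8980 = 9.303 mg/L.
e^(−k_d t) = e^(−0.182×1.766) = 0.7252; e^(−k_r t) = e^(−1.08×1.766) = 0.1485.
D = 9.303 × (0.7252 − 0.1485) + 1.61 × 0.1485 = 5.364 + 0.2391 = 5.603 mg/L.
DO = C_s − D = 9.74 − 5.603 = 4.137 mg/L.

DO ≈ 4.14 mg/L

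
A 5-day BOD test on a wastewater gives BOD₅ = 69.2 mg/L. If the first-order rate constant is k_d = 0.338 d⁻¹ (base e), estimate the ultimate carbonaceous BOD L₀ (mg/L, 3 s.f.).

BOD₅ = L₀(1 − e^(−5k_d)) ⇒ L₀ = BOD₅ / (1 − e^(−5×0.338))
= 69.2 / (1 − 0.1845) = 69.2 / 0.8155 = 84.86 mg/L.

L₀ ≈ 84.9 mg/L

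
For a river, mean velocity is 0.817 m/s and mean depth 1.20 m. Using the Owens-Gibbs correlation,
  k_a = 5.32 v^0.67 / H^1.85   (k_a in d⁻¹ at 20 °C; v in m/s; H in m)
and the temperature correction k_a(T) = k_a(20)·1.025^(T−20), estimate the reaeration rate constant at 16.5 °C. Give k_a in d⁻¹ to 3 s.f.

k_a(20) = 5.32 × 0.817^0.67 / 1.20^1.85 = 5.32 × 0.8734 / 1.401 = 3.316 d⁻¹.
k_a(16.5) = 3.316 × 1.025^(16.5−20) = 3.316 × 0.9172 = 3.041 d⁻¹.

k_a ≈ 3.04 d⁻¹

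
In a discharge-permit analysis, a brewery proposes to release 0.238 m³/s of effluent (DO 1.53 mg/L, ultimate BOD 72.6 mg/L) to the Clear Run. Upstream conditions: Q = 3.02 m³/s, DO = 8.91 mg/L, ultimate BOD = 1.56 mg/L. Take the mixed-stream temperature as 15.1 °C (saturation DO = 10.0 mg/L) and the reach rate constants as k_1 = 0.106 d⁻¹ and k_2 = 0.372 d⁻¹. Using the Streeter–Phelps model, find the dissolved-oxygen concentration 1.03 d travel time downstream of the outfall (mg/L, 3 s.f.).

Mixed DO = (3.02×8.91 + 0.238×1.53)/(3.02+0.238) = 27.27/3.258 = 8.371 mg/L.
Mixed L₀ = (3.02×1.56 + 0.238×72.6)/(3.258) = 21.99/3.258 = 6.750 mg/L.
Initial deficit D₀ = C_s − DO₀ = 10.0 − 8.371 = 1.629 mg/L.
D(1.03) = [0.106×6.750/(0.372−0.106)](e^(−0.106×1.03) − e^(−0.372×1.03)) + 1.629 e^(−0.372×1.03)
= 2.690 × (0.8966 − 0.6817) + 1.629 × 0.6817 = 1.688 mg/L.
DO = 10.0 − 1.688 = 8.312 mg/L.

DO ≈ 8.31 mg/L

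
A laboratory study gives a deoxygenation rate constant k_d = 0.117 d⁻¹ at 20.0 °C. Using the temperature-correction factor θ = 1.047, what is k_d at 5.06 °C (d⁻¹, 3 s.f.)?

k_d ≈ 0.0589 d⁻¹

k_d(T₂) = k_d(T₁) · θ^(T₂−T₁) = 0.117 × 1.047^(5.06−20.0)
= 0.117 × 1.047^-14.9 = 0.117 × 0.5035 = 0.05891 d⁻¹.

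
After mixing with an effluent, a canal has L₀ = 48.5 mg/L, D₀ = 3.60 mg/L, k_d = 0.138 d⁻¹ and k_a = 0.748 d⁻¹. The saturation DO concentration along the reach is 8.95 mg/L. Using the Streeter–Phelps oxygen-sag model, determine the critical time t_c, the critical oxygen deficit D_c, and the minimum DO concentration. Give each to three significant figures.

t_c ≈ 2.12 d; D_c ≈ 6.68 mg/L; min DO ≈ 2.27 mg/L

t_c = [1/(k_a−k_d)] ln[(k_a/k_d)(1 − D₀(k_a−k_d)/(k_d L₀))]
= [1/(0.748−0.138)] ln[(0.748/0.138)(1 − 3.60×0.6100/(0.138×48.5))]
= (1/0.6100) ln[5.420 × 0.6719] = 1.639 × ln(3.642) = 1.639 × 1.292 = 2.119 d.
L(t_c) = L₀ e^(−k_d t_c) = 48.5 × 0.7465 = 36.20 mg/L, and at the critical point k_a D_c = k_d L, so D_c = (0.138/0.748) × 36.20 = 6.679 mg/L.
Minimum DO = C_s − D_c = 8.95 − 6.679 = 2.271 mg/L.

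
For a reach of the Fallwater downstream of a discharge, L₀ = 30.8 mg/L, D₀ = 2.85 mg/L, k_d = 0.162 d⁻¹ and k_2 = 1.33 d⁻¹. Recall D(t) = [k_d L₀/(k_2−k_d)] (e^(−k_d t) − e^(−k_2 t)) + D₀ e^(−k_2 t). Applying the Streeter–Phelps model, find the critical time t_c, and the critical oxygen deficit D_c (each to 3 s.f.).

t_c = [1/(k_2−k_d)] ln[(k_2/k_d)(1 − D₀(k_2−k_d)/(k_d L₀))]
= [1/(1.33−0.162)] ln[(1.33/0.162)(1 − 2.85×1.168/(0.162×30.8))]
= (1/1.168) ln[8.210 × 0.3329] = 0.8562 × ln(2.733) = 0.8562 × 1.005 = 0.8607 d.
L(t_c) = L₀ e^(−k_d t_c) = 30.8 × 0.8699 = 26.79 mg/L, and at the critical point k_2 D_c = k_d L, so D_c = (0.162/1.33) × 26.79 = 3.263 mg/L.

t_c ≈ 0.861 d; D_c ≈ 3.26 mg/L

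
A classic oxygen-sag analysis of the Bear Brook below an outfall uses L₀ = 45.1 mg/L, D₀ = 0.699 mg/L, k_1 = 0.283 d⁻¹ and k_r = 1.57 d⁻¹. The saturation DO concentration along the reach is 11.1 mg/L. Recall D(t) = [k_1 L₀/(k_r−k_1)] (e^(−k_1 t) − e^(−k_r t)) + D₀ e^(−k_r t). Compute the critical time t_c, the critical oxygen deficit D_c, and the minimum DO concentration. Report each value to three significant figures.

With k_r/k_1 = 5.548 and 1 − D₀(k_r−k_1)/(k_1 L₀) = 0.9295,
t_c = ln(5.548 × 0.9295) / (1.57 − 0.283) = ln(5.157) / 1.287 = 1.640/1.287 = 1.275 d.
L(t_c) = L₀ e^(−k_1 t_c) = 45.1 × 0.6972 = 31.44 mg/L, and at the critical point k_r D_c = k_1 L, so D_c = (0.283/1.57) × 31.44 = 5.668 mg/L.
Minimum DO = C_s − D_c = 11.1 − 5.668 = 5.432 mg/L.

t_c ≈ 1.27 d; D_c ≈ 5.67 mg/L; min DO ≈ 5.43 mg/L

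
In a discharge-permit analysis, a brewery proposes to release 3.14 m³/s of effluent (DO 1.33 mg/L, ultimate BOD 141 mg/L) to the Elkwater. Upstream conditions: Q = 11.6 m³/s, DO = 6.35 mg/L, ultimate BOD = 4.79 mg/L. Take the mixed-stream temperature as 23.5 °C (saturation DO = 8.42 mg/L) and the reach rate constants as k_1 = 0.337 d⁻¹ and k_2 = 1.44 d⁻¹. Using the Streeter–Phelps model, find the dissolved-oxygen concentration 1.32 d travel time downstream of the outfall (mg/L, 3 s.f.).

Mixed DO = (11.6×6.35 + 3.14×1.33)/(11.6+3.14) = 77.84/14.74 = 5.281 mg/L.
Mixed L₀ = (11.6×4.79 + 3.14×141)/(14.74) = 498.3/14.74 = 33.81 mg/L.
Initial deficit D₀ = C_s − DO₀ = 8.42 − 5.281 = 3.139 mg/L.
D(1.32) = [0.337×33.81/(1.44−0.337)](e^(−0.337×1.32) − e^(−1.44×1.32)) + 3.139 e^(−1.44×1.32)
= 10.33 × (0.6409 − 0.1494) + 3.139 × 0.1494 = 5.546 mg/L.
DO = 8.42 − 5.546 = 2.874 mg/L.

DO ≈ 2.87 mg/L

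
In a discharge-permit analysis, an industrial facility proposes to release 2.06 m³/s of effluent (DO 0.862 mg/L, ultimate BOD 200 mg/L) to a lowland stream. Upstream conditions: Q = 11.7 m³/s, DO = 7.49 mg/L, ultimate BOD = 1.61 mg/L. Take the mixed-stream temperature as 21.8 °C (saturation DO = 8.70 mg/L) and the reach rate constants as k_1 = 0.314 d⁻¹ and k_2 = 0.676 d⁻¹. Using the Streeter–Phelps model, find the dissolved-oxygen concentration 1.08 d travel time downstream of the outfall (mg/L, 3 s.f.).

DO ≈ 1.38 mg/L

Mixed DO = (11.7×7.49 + 2.06×0.862)/(11.7+2.06) = 89.41/13.76 = 6.498 mg/L.
Mixed L₀ = (11.7×1.61 + 2.06×200)/(13.76) = 430.8/13.76 = 31.31 mg/L.
Initial deficit D₀ = C_s − DO₀ = 8.70 − 6.498 = 2.202 mg/L.
D(1.08) = [0.314×31.31/(0.676−0.314)](e^(−0.314×1.08) − e^(−0.676×1.08)) + 2.202 e^(−0.676×1.08)
= 27.16 × (0.7124 − 0.4819) + 2.202 × 0.4819 = 7.322 mg/L.
DO = 8.70 − 7.322 = 1.378 mg/L.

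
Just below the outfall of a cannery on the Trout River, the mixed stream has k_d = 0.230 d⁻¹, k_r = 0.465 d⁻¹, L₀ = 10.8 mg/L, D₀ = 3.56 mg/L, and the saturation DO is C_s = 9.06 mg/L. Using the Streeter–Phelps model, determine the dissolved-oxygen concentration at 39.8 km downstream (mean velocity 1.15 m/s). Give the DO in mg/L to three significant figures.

DO ≈ 5.24 mg/L

Travel time t = x/v = 39.8 km / (1.15 m/s) = 39800 m / 1.15 m/s = 34610 s = 0.4006 d.
k_d L₀/(k_r−k_d) = 0.230×10.8/(0.465−0.230) = 2.484/0.2350 = 10.57 mg/L.
e^(−k_d t) = e^(−0.230×0.4006) = 0.9120; e^(−k_r t) = e^(−0.465×0.4006) = 0.8301.
D = 10.57 × (0.9120 − 0.8301) + 3.56 × 0.8301 = 0.8660 + 2.955 = 3.821 mg/L.
DO = C_s − D = 9.06 − 3.821 = 5.239 mg/L.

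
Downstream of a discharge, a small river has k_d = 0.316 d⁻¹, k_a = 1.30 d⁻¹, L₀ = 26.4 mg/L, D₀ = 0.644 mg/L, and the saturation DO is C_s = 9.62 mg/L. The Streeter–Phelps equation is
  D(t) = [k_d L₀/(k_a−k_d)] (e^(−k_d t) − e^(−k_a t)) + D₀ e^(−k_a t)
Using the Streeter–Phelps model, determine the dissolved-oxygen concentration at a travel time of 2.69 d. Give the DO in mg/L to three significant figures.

DO ≈ 6.23 mg/L

k_d L₀/(k_a−k_d) = 0.316×26.4/(1.30−0.316) = 8.342/0.9840 = 8.478 mg/L.
e^(−k_d t) = e^(−0.316×2.690) = 0.4274; e^(−k_a t) = e^(−1.30×2.690) = 0.03029.
D = 8.478 × (0.4274 − 0.03029) + 0.644 × 0.03029 = 3.367 + 0.01951 = 3.386 mg/L.
DO = C_s − D = 9.62 − 3.386 = 6.234 mg/L.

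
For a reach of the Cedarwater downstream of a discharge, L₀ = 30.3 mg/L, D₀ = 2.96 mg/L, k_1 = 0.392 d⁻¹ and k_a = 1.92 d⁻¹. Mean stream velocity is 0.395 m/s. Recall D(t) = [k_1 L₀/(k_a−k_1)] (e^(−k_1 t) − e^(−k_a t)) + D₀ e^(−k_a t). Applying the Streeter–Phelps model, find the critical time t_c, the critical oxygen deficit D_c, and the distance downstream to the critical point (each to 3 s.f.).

At the critical point dD/dt = 0, so k_1 L₀ e^(−k_1 t) = k_a D. Substituting D(t) from the Streeter–Phelps equation and solving for t gives
t_c = ln[(k_a/k_1)(1 − D₀(k_a−k_1)/(k_1 L₀))] / (k_a−k_1).
Here k_a−k_1 = 1.528 d⁻¹ and 1 − D₀(k_a−k_1)/(k_1 L₀) = 1 − 2.96×1.528/(0.392×30.3) = 0.6192, so
t_c = ln(4.898 × 0.6192) / 1.528 = 1.110 / 1.528 = 0.7261 d.
D_c = (k_1/k_a) L₀ e^(−k_1 t_c) = (0.392/1.92) × 30.3 × e^(−0.392×0.7261) = 0.2042 × 30.3 × 0.7523 = 4.654 mg/L.
x_c = v t_c = 0.395 m/s × 0.7261 d × 86400 s/d = 24780 m ≈ 24.8 km.

t_c ≈ 0.726 d; D_c ≈ 4.65 mg/L; x_c ≈ 24.8 km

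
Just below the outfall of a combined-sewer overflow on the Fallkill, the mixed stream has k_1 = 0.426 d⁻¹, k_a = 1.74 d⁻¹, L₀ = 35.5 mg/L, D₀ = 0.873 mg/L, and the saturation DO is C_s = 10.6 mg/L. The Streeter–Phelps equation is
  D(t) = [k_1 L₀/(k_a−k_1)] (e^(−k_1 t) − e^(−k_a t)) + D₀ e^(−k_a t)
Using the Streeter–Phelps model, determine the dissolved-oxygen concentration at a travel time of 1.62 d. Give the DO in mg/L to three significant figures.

DO ≈ 5.46 mg/L

k_1 L₀/(k_a−k_1) = 0.426×35.5/(1.74−0.426) = 15.12/1.314 = 11.51 mg/L.
e^(−k_1 t) = e^(−0.426×1.620) = 0.5015; e^(−k_a t) = e^(−1.74×1.620) = 0.05968.
D = 11.51 × (0.5015 − 0.05968) + 0.873 × 0.05968 = 5.085 + 0.05210 = 5.137 mg/L.
DO = C_s − D = 10.6 − 5.137 = 5.463 mg/L.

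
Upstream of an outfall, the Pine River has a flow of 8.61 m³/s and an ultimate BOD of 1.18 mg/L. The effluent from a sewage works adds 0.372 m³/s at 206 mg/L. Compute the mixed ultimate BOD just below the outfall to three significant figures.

9.66 mg/L

Flow-weighted mixing: C = (Q_r C_r + Q_w C_w)/(Q_r + Q_w)
= (8.61×1.18 + 0.372×206)/(8.61 + 0.372) = 86.79/8.982 = 9.663 mg/L.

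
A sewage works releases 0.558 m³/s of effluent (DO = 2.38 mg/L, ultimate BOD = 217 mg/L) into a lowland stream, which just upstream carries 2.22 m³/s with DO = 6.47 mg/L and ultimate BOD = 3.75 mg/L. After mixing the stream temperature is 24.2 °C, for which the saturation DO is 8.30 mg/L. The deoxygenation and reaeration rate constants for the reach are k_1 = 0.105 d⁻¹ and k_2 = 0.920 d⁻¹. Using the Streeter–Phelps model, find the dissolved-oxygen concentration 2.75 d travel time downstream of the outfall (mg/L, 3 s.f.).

Mixed DO = (2.22×6.47 + 0.558×2.38)/(2.22+0.558) = 15.69/2.778 = 5.648 mg/L.
Mixed L₀ = (2.22×3.75 + 0.558×217)/(2.778) = 129.4/2.778 = 46.58 mg/L.
Initial deficit D₀ = C_s − DO₀ = 8.30 − 5.648 = 2.652 mg/L.
D(2.75) = [0.105×46.58/(0.920−0.105)](e^(−0.105×2.75) − e^(−0.920×2.75)) + 2.652 e^(−0.920×2.75)
= 6.002 × (0.7492 − 0.07966) + 2.652 × 0.07966 = 4.230 mg/L.
DO = 8.30 − 4.230 = 4.070 mg/L.

DO ≈ 4.07 mg/L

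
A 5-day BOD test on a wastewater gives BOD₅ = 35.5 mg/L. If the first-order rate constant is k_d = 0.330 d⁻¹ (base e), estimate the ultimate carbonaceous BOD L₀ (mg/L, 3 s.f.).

BOD₅ = L₀(1 − e^(−5k_d)) ⇒ L₀ = BOD₅ / (1 − e^(−5×0.330))
= 35.5 / (1 − 0.1920) = 35.5 / 0.8080 = 43.94 mg/L.

L₀ ≈ 43.9 mg/L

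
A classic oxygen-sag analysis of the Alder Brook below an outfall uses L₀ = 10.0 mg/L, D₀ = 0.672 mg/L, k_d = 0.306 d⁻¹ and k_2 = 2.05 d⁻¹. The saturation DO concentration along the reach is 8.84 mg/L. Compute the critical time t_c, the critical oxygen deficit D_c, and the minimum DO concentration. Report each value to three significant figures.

t_c ≈ 0.814 d; D_c ≈ 1.16 mg/L; min DO ≈ 7.68 mg/L

t_c = [1/(k_2−k_d)] ln[(k_2/k_d)(1 − D₀(k_2−k_d)/(k_d L₀))]
= [1/(2.05−0.306)] ln[(2.05/0.306)(1 − 0.672×1.744/(0.306×10.0))]
= (1/1.744) ln[6.699 × 0.6170] = 0.5734 × ln(4.134) = 0.5734 × 1.419 = 0.8137 d.
L(t_c) = L₀ e^(−k_d t_c) = 10.0 × 0.7796 = 7.796 mg/L, and at the critical point k_2 D_c = k_d L, so D_c = (0.306/2.05) × 7.796 = 1.164 mg/L.
Minimum DO = C_s − D_c = 8.84 − 1.164 = 7.676 mg/L.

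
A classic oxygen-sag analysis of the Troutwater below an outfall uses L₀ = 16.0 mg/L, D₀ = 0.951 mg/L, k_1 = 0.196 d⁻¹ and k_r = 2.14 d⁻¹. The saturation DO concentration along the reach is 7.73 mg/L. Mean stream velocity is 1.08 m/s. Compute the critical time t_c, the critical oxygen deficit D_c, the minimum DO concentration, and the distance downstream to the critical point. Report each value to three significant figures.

At the critical point dD/dt = 0, so k_1 L₀ e^(−k_1 t) = k_r D. Substituting D(t) from the Streeter–Phelps equation and solving for t gives
t_c = ln[(k_r/k_1)(1 − D₀(k_r−k_1)/(k_1 L₀))] / (k_r−k_1).
Here k_r−k_1 = 1.944 d⁻¹ and 1 − D₀(k_r−k_1)/(k_1 L₀) = 1 − 0.951×1.944/(0.196×16.0) = 0.4105, so
t_c = ln(10.92 × 0.4105) / 1.944 = 1.500 / 1.944 = 0.7716 d.
L(t_c) = L₀ e^(−k_1 t_c) = 16.0 × 0.8596 = 13.75 mg/L, and at the critical point k_r D_c = k_1 L, so D_c = (0.196/2.14) × 13.75 = 1.260 mg/L.
Minimum DO = C_s − D_c = 7.73 − 1.260 = 6.470 mg/L.
x_c = v t_c = 1.08 m/s × 0.7716 d × 86400 s/d = 72000 m ≈ 72.0 km.

t_c ≈ 0.772 d; D_c ≈ 1.26 mg/L; min DO ≈ 6.47 mg/L; x_c ≈ 72.0 km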